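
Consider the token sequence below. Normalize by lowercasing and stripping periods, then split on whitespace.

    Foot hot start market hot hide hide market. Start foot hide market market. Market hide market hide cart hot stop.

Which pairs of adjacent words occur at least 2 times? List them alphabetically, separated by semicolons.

hide market; market hide; market market

Bigram counts meeting the condition (at least 2 times):
  hide market: 3
  market hide: 2
  market market: 2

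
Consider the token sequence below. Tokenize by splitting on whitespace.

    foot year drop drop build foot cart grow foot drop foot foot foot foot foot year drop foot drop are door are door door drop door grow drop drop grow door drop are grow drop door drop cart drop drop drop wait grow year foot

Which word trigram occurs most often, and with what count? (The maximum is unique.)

Trigram frequencies (highest first):
  foot foot foot: 3
  foot year drop: 2
  year drop drop: 1
  drop drop build: 1
  drop build foot: 1
  build foot cart: 1
  … (34 more, each ≤ 1)

"foot foot foot", 3 times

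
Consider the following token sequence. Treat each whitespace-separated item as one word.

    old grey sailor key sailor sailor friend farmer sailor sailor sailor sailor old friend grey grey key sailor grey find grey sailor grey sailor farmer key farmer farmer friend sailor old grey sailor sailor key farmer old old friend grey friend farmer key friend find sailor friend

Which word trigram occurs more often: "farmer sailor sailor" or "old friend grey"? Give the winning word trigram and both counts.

"farmer sailor sailor": 1 occurrence
"old friend grey": 2 occurrences

"old friend grey" (2 vs 1)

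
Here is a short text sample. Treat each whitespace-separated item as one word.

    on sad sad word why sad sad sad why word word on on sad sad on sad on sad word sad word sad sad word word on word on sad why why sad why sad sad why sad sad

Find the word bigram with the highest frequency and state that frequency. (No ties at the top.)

"sad sad", 7 times

Bigram frequencies (highest first):
  sad sad: 7
  on sad: 5
  sad word: 4
  why sad: 4
  sad why: 4
  word on: 3
  … (8 more, each ≤ 2)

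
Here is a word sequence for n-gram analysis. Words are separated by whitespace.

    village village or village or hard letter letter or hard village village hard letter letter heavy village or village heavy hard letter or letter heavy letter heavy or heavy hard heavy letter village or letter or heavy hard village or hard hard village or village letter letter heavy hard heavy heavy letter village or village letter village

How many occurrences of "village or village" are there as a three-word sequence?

Scanning the 55 overlapping trigram windows for "village or village":
  position 2–4: village or village
  position 17–19: village or village
  position 43–45: village or village
  position 53–55: village or village

4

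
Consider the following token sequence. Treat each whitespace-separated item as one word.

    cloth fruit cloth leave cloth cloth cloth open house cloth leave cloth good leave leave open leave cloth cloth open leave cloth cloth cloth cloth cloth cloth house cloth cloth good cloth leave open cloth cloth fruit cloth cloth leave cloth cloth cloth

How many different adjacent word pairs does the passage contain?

16

43 tokens → 42 bigram windows in total.
Repeated bigrams (each contributes count−1 duplicates):
  cloth cloth: 13
  leave cloth: 5
  cloth leave: 4
  cloth fruit: 2
  cloth good: 2
  cloth open: 2
  fruit cloth: 2
  house cloth: 2
  … (2 more repeated)
26 duplicate windows → 42 − 26 = 16 distinct.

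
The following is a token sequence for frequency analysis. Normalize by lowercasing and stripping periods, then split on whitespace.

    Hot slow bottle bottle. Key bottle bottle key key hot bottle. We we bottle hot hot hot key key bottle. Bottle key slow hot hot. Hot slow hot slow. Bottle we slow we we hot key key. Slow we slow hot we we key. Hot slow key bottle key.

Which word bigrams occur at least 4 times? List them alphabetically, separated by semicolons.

bottle key; hot hot; hot slow

Bigram counts meeting the condition (at least 4 times):
  bottle key: 4
  hot hot: 4
  hot slow: 4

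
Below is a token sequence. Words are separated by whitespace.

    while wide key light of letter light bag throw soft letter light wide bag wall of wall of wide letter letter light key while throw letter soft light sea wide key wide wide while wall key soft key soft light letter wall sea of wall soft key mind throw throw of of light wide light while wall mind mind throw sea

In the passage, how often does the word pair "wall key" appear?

1

Scanning the 60 overlapping bigram windows for "wall key":
  position 35–36: wall key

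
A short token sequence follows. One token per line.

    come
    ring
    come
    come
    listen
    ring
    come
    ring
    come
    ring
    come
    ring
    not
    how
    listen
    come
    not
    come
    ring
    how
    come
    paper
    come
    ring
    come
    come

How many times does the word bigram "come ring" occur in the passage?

6

Scanning the 25 overlapping bigram windows for "come ring":
  position 1–2: come ring
  position 7–8: come ring
  position 9–10: come ring
  position 11–12: come ring
  position 18–19: come ring
  position 23–24: come ring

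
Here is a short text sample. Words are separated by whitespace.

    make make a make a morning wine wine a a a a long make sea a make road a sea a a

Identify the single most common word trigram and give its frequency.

"a a a", 2 times

Trigram frequencies (highest first):
  a a a: 2
  make make a: 1
  make a make: 1
  a make a: 1
  make a morning: 1
  a morning wine: 1
  … (13 more, each ≤ 1)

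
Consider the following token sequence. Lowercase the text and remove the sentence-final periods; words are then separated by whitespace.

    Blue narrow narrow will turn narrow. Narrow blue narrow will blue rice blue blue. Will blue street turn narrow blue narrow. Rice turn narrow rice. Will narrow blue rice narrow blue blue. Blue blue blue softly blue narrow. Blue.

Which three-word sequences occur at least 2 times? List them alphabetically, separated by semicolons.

blue blue blue; narrow blue narrow

Trigram counts meeting the condition (at least 2 times):
  blue blue blue: 3
  narrow blue narrow: 2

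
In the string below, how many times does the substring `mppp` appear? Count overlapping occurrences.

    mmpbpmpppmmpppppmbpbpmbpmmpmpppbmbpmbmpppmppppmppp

6

Sliding a length-4 window over the 50 characters (47 positions):
  position 6–9: mppp
  position 11–14: mppp
  position 28–31: mppp
  position 38–41: mppp
  position 42–45: mppp
  position 47–50: mppp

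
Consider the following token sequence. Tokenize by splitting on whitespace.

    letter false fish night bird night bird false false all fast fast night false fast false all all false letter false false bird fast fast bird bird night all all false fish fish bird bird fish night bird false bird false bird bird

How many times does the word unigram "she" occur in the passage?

Scanning the 43 tokens for "she":
  (none found)

0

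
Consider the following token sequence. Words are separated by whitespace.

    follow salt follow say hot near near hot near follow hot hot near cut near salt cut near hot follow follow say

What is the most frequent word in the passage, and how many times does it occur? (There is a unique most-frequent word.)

Unigram frequencies (highest first):
  near: 6
  follow: 5
  hot: 5
  salt: 2
  say: 2
  cut: 2

"near", 6 times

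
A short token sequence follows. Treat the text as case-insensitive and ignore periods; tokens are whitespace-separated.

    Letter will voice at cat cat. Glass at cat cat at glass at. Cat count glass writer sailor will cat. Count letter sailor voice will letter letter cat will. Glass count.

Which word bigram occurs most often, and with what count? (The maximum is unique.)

Bigram frequencies (highest first):
  at cat: 3
  cat cat: 2
  glass at: 2
  cat count: 2
  letter will: 1
  will voice: 1
  … (19 more, each ≤ 1)

"at cat", 3 times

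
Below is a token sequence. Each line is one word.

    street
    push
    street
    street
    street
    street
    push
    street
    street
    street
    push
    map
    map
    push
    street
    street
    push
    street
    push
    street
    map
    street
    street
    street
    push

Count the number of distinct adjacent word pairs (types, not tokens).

25 tokens → 24 bigram windows in total.
Repeated bigrams (each contributes count−1 duplicates):
  street street: 8
  street push: 6
  push street: 5
16 duplicate windows → 24 − 16 = 8 distinct.

8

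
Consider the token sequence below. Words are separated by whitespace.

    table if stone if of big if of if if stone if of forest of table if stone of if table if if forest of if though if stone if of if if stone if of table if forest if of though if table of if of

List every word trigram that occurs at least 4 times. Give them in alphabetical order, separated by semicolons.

if stone if; stone if of

Trigram counts meeting the condition (at least 4 times):
  if stone if: 4
  stone if of: 4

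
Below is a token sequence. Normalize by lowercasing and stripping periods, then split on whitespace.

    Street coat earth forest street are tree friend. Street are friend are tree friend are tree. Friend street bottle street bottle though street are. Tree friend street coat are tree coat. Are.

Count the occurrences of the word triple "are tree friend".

Scanning the 30 overlapping trigram windows for "are tree friend":
  position 6–8: are tree friend
  position 12–14: are tree friend
  position 15–17: are tree friend
  position 24–26: are tree friend

4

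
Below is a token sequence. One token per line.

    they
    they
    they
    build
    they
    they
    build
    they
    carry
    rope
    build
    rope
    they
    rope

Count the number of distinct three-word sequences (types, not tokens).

10

14 tokens → 12 trigram windows in total.
Repeated trigrams (each contributes count−1 duplicates):
  they build they: 2
  they they build: 2
2 duplicate windows → 12 − 2 = 10 distinct.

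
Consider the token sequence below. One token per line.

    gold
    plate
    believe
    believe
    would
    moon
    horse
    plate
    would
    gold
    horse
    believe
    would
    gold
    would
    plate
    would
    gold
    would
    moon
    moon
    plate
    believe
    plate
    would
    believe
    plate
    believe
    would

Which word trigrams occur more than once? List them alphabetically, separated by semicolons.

plate would gold; would gold would

Trigram counts meeting the condition (more than once):
  plate would gold: 2
  would gold would: 2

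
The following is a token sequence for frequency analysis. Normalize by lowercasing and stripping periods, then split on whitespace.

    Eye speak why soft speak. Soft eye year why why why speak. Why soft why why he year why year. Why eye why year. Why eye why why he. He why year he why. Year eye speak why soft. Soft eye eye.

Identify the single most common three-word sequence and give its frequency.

Trigram frequencies (highest first):
  speak why soft: 3
  eye speak why: 2
  why why he: 2
  why year why: 2
  year why eye: 2
  why eye why: 2
  … (26 more, each ≤ 2)

"speak why soft", 3 times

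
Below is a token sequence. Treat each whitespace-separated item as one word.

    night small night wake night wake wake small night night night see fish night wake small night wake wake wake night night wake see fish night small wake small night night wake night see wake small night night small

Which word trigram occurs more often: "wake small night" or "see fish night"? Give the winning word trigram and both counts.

"wake small night" (4 vs 2)

"wake small night": 4 occurrences
"see fish night": 2 occurrences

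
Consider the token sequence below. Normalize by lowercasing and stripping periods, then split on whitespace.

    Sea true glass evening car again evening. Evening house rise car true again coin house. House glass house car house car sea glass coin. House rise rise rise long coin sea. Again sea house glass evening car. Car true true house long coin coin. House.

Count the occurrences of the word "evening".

Scanning the 45 tokens for "evening":
  position 4: evening
  position 7: evening
  position 8: evening
  position 36: evening

4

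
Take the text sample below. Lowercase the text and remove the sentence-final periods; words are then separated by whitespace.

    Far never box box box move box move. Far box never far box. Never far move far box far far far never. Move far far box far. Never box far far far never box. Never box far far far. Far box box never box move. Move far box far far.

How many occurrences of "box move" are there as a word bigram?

Scanning the 49 overlapping bigram windows for "box move":
  position 5–6: box move
  position 7–8: box move
  position 44–45: box move

3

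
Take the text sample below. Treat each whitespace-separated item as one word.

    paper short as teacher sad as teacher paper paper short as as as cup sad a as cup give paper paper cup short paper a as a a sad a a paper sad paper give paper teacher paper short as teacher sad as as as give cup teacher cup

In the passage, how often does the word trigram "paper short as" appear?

Scanning the 47 overlapping trigram windows for "paper short as":
  position 1–3: paper short as
  position 9–11: paper short as
  position 38–40: paper short as

3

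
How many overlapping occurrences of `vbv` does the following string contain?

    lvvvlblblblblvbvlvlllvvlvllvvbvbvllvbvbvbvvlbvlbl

6

Sliding a length-3 window over the 49 characters (47 positions):
  position 14–16: vbv
  position 29–31: vbv
  position 31–33: vbv
  position 36–38: vbv
  position 38–40: vbv
  position 40–42: vbv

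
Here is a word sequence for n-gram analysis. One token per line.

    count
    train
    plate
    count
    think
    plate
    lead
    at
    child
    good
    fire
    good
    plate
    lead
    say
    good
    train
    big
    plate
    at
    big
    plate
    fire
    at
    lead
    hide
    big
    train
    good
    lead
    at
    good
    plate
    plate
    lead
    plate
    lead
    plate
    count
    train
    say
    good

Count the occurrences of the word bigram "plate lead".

4

Scanning the 41 overlapping bigram windows for "plate lead":
  position 6–7: plate lead
  position 13–14: plate lead
  position 34–35: plate lead
  position 36–37: plate lead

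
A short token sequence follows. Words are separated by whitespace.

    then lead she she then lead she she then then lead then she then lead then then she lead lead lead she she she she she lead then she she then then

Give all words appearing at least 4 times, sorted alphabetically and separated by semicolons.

Unigram counts meeting the condition (at least 4 times):
  lead: 8
  she: 13
  then: 11

lead; she; then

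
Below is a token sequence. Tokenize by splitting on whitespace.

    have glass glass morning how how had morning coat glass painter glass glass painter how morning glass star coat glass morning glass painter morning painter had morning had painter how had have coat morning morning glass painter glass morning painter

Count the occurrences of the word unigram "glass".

10

Scanning the 40 tokens for "glass":
  position 2: glass
  position 3: glass
  position 10: glass
  position 12: glass
  position 13: glass
  position 17: glass
  position 20: glass
  position 22: glass
  position 36: glass
  position 38: glass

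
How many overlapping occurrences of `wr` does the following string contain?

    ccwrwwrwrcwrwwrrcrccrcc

Sliding a length-2 window over the 23 characters (22 positions):
  position 3–4: wr
  position 6–7: wr
  position 8–9: wr
  position 11–12: wr
  position 14–15: wr

5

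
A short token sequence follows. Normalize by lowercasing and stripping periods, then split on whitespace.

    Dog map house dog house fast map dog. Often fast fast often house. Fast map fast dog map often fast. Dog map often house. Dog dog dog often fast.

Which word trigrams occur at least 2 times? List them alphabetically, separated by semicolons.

Trigram counts meeting the condition (at least 2 times):
  dog map often: 2
  dog often fast: 2
  fast dog map: 2
  house fast map: 2

dog map often; dog often fast; fast dog map; house fast map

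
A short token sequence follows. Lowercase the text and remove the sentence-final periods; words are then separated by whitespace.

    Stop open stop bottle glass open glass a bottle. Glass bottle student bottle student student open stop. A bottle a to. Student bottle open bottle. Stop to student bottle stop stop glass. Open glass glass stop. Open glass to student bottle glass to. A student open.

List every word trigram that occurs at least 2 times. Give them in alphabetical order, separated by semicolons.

Trigram counts meeting the condition (at least 2 times):
  glass open glass: 2
  to student bottle: 3

glass open glass; to student bottle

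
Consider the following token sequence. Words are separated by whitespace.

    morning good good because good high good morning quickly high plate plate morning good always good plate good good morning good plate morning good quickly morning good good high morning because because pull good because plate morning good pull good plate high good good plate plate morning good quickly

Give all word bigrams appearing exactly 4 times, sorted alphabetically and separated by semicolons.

good good; good plate; plate morning

Bigram counts meeting the condition (exactly 4 times):
  good good: 4
  good plate: 4
  plate morning: 4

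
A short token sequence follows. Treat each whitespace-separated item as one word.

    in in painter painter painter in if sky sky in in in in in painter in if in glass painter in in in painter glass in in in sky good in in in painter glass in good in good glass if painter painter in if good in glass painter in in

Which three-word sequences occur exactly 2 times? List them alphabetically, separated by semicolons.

Trigram counts meeting the condition (exactly 2 times):
  glass painter in: 2
  in glass painter: 2
  in painter glass: 2
  painter glass in: 2
  painter in in: 2
  painter painter in: 2

glass painter in; in glass painter; in painter glass; painter glass in; painter in in; painter painter in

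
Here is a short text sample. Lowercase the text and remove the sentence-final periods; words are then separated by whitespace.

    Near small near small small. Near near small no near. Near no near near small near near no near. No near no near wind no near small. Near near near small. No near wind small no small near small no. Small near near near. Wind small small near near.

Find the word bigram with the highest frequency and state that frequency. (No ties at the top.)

Bigram frequencies (highest first):
  near near: 9
  near small: 7
  small near: 7
  no near: 7
  small no: 4
  near no: 4
  … (5 more, each ≤ 3)

"near near", 9 times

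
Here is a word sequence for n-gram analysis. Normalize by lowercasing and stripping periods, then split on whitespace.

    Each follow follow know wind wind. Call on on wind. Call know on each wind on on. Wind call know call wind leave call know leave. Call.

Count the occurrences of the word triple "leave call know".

1

Scanning the 25 overlapping trigram windows for "leave call know":
  position 23–25: leave call know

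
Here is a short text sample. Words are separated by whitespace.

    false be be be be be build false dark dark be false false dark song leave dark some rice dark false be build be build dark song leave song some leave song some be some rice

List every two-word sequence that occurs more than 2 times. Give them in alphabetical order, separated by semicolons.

Bigram counts meeting the condition (more than 2 times):
  be be: 4
  be build: 3

be be; be build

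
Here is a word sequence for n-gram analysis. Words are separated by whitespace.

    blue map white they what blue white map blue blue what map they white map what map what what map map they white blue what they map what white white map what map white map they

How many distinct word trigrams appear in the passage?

31

36 tokens → 34 trigram windows in total.
Repeated trigrams (each contributes count−1 duplicates):
  map they white: 2
  map what map: 2
  white map what: 2
3 duplicate windows → 34 − 3 = 31 distinct.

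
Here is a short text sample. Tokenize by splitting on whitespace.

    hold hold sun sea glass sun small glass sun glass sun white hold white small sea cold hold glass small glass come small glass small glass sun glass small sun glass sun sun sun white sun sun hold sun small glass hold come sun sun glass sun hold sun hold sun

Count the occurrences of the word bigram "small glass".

5

Scanning the 50 overlapping bigram windows for "small glass":
  position 7–8: small glass
  position 20–21: small glass
  position 23–24: small glass
  position 25–26: small glass
  position 40–41: small glass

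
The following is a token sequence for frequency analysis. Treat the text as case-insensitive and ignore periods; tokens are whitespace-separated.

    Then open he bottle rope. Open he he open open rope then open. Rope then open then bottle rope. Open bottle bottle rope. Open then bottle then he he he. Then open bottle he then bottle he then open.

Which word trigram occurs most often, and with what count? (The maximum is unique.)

"bottle rope open", 3 times

Trigram frequencies (highest first):
  bottle rope open: 3
  open rope then: 2
  rope then open: 2
  open then bottle: 2
  he then open: 2
  bottle he then: 2
  … (24 more, each ≤ 1)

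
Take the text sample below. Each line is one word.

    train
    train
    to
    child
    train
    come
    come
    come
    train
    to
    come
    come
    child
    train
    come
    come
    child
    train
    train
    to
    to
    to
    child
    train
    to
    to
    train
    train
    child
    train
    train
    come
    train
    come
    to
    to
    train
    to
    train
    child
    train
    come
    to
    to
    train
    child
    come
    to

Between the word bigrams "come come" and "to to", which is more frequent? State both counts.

"come come": 4 occurrences
"to to": 5 occurrences

"to to" (5 vs 4)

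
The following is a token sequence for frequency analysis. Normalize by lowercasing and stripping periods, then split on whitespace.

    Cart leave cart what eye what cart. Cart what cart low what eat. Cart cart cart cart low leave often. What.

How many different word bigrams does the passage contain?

21 tokens → 20 bigram windows in total.
Repeated bigrams (each contributes count−1 duplicates):
  cart cart: 4
  cart low: 2
  cart what: 2
  what cart: 2
6 duplicate windows → 20 − 6 = 14 distinct.

14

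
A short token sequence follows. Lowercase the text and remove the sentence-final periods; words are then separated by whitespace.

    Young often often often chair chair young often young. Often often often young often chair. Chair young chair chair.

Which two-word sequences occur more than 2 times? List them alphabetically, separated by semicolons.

Bigram counts meeting the condition (more than 2 times):
  chair chair: 3
  often often: 4
  young often: 4

chair chair; often often; young often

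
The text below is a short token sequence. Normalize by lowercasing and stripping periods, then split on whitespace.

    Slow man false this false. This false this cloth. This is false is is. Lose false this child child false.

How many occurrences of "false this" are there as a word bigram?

4

Scanning the 19 overlapping bigram windows for "false this":
  position 3–4: false this
  position 5–6: false this
  position 7–8: false this
  position 16–17: false this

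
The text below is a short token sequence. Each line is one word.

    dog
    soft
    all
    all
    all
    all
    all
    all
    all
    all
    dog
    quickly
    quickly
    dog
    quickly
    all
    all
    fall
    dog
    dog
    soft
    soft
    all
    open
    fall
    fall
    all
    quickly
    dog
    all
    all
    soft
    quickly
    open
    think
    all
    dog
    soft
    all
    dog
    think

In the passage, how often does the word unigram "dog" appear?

8

Scanning the 41 tokens for "dog":
  position 1: dog
  position 11: dog
  position 14: dog
  position 19: dog
  position 20: dog
  position 29: dog
  position 37: dog
  position 40: dog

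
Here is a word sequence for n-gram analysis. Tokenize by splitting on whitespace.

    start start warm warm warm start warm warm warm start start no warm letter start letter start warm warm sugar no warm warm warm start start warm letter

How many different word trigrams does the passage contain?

28 tokens → 26 trigram windows in total.
Repeated trigrams (each contributes count−1 duplicates):
  start warm warm: 3
  warm warm start: 3
  warm warm warm: 3
  start start warm: 2
  warm start start: 2
8 duplicate windows → 26 − 8 = 18 distinct.

18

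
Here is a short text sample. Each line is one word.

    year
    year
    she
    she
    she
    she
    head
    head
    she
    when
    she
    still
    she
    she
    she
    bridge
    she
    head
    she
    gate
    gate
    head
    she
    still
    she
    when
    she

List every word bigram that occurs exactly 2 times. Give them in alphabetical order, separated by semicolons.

she head; she still; she when; still she; when she

Bigram counts meeting the condition (exactly 2 times):
  she head: 2
  she still: 2
  she when: 2
  still she: 2
  when she: 2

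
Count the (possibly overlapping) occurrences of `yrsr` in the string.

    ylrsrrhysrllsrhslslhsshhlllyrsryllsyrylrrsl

Sliding a length-4 window over the 43 characters (40 positions):
  position 28–31: yrsr

1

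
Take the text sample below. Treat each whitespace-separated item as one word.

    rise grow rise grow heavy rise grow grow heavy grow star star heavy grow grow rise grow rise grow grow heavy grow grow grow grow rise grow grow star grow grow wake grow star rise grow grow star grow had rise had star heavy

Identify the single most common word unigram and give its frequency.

"grow", 22 times

Unigram frequencies (highest first):
  grow: 22
  rise: 8
  star: 6
  heavy: 5
  had: 2
  wake: 1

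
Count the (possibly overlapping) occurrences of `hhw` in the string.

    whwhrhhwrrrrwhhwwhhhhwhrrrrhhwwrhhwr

5

Sliding a length-3 window over the 36 characters (34 positions):
  position 6–8: hhw
  position 14–16: hhw
  position 20–22: hhw
  position 28–30: hhw
  position 33–35: hhw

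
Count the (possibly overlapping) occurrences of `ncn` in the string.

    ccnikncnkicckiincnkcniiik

Sliding a length-3 window over the 25 characters (23 positions):
  position 6–8: ncn
  position 16–18: ncn

2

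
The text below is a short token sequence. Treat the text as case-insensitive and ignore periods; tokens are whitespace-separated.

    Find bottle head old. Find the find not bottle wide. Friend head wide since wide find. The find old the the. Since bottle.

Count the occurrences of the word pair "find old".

1

Scanning the 22 overlapping bigram windows for "find old":
  position 18–19: find old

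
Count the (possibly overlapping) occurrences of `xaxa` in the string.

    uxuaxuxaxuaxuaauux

0

Sliding a length-4 window over the 18 characters (15 positions):
  (no match at any position)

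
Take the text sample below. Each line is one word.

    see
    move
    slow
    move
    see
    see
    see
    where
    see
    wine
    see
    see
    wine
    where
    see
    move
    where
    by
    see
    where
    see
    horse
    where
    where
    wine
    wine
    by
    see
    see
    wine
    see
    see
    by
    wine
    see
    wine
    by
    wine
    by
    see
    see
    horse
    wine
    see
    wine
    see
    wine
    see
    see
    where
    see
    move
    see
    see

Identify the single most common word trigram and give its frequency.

Trigram frequencies (highest first):
  see wine see: 4
  see where see: 3
  wine see see: 3
  wine see wine: 3
  move see see: 2
  see see where: 2
  … (31 more, each ≤ 2)

"see wine see", 4 times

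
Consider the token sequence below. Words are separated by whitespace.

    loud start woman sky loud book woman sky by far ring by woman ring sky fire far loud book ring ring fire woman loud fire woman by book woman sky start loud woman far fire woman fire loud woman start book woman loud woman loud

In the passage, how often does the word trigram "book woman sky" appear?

2

Scanning the 43 overlapping trigram windows for "book woman sky":
  position 6–8: book woman sky
  position 28–30: book woman sky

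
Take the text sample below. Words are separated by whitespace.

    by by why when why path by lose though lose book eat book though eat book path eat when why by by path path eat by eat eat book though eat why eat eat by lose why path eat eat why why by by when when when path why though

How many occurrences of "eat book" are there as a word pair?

Scanning the 49 overlapping bigram windows for "eat book":
  position 12–13: eat book
  position 15–16: eat book
  position 28–29: eat book

3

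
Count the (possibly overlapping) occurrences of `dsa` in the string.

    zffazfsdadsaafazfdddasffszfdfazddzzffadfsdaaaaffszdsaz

Sliding a length-3 window over the 54 characters (52 positions):
  position 10–12: dsa
  position 51–53: dsa

2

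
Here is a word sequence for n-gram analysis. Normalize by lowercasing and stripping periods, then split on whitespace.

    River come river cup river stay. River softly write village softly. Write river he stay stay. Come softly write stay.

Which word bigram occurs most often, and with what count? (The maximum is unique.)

Bigram frequencies (highest first):
  softly write: 3
  river come: 1
  come river: 1
  river cup: 1
  cup river: 1
  river stay: 1
  … (11 more, each ≤ 1)

"softly write", 3 times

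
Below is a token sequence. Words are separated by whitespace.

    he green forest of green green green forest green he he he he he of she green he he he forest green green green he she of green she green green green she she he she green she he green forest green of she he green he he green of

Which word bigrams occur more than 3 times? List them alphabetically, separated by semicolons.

Bigram counts meeting the condition (more than 3 times):
  green green: 6
  green he: 4
  he green: 4
  he he: 7

green green; green he; he green; he he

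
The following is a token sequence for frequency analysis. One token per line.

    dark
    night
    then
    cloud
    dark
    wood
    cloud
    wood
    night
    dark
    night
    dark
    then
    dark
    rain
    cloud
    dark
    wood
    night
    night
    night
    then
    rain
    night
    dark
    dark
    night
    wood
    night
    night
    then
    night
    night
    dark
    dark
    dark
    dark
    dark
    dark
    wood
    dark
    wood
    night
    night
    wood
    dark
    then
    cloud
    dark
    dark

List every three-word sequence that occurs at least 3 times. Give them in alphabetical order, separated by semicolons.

Trigram counts meeting the condition (at least 3 times):
  dark dark dark: 4
  wood night night: 3

dark dark dark; wood night night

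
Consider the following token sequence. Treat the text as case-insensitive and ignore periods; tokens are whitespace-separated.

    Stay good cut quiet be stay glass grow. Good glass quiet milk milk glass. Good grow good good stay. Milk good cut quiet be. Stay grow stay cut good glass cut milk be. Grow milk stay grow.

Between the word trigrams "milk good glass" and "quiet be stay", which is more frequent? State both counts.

"milk good glass": 0 occurrences
"quiet be stay": 2 occurrences

"quiet be stay" (2 vs 0)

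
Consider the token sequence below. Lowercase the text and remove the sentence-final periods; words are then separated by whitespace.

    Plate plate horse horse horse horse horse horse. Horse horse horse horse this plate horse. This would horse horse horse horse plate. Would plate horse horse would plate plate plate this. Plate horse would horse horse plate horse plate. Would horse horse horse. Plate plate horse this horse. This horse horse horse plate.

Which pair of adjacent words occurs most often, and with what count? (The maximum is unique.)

"horse horse", 18 times

Bigram frequencies (highest first):
  horse horse: 18
  plate horse: 6
  horse plate: 5
  plate plate: 4
  horse this: 4
  would horse: 3
  … (7 more, each ≤ 2)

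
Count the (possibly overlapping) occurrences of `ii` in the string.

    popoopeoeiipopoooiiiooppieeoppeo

Sliding a length-2 window over the 32 characters (31 positions):
  position 10–11: ii
  position 18–19: ii
  position 19–20: ii

3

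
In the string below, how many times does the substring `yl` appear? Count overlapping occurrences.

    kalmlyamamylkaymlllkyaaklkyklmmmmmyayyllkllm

2

Sliding a length-2 window over the 44 characters (43 positions):
  position 11–12: yl
  position 38–39: yl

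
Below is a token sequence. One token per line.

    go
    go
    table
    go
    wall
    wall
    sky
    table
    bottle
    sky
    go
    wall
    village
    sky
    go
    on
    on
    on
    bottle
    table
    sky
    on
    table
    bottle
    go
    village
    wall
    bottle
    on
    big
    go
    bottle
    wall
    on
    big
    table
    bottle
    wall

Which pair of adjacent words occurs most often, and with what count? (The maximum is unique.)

"table bottle", 3 times

Bigram frequencies (highest first):
  table bottle: 3
  go wall: 2
  sky go: 2
  on on: 2
  on big: 2
  bottle wall: 2
  … (24 more, each ≤ 1)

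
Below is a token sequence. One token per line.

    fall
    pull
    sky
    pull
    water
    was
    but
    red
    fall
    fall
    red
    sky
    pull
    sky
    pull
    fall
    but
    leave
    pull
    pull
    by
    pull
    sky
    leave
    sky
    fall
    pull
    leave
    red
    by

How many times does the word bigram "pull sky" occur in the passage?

3

Scanning the 29 overlapping bigram windows for "pull sky":
  position 2–3: pull sky
  position 13–14: pull sky
  position 22–23: pull sky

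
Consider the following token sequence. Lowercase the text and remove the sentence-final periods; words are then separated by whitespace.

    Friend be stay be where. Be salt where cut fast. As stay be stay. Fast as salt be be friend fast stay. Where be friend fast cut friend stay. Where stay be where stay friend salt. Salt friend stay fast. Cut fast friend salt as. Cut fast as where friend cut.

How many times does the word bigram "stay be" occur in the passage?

3

Scanning the 50 overlapping bigram windows for "stay be":
  position 3–4: stay be
  position 12–13: stay be
  position 31–32: stay be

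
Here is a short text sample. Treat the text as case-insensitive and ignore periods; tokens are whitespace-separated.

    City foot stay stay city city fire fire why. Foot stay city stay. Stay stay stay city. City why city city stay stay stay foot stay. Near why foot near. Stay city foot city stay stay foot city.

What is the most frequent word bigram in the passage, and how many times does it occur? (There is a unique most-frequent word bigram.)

Bigram frequencies (highest first):
  stay stay: 7
  stay city: 4
  foot stay: 3
  city city: 3
  city stay: 3
  city foot: 2
  … (12 more, each ≤ 2)

"stay stay", 7 times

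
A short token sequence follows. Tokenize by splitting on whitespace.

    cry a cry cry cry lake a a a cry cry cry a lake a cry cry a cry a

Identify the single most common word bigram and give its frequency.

"cry cry", 5 times

Bigram frequencies (highest first):
  cry cry: 5
  cry a: 4
  a cry: 4
  lake a: 2
  a a: 2
  cry lake: 1
  … (1 more, each ≤ 1)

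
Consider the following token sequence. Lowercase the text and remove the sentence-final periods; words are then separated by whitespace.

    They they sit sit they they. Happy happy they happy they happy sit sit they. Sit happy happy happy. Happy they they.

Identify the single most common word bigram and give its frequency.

Bigram frequencies (highest first):
  happy happy: 4
  they they: 3
  they happy: 3
  happy they: 3
  they sit: 2
  sit sit: 2
  … (3 more, each ≤ 2)

"happy happy", 4 times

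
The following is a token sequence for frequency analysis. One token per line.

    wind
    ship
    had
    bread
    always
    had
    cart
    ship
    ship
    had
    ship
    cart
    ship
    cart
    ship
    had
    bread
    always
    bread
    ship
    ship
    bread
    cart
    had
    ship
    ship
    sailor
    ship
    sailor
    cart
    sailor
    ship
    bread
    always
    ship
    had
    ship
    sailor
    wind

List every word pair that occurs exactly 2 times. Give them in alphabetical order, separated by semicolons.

Bigram counts meeting the condition (exactly 2 times):
  had bread: 2
  sailor ship: 2
  ship bread: 2
  ship cart: 2

had bread; sailor ship; ship bread; ship cart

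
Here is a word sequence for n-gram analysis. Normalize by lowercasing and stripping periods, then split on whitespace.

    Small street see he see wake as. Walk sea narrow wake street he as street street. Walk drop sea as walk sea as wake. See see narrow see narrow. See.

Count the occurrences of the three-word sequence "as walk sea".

Scanning the 28 overlapping trigram windows for "as walk sea":
  position 7–9: as walk sea
  position 20–22: as walk sea

2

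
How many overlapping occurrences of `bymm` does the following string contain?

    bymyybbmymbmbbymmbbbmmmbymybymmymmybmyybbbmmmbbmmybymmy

3

Sliding a length-4 window over the 55 characters (52 positions):
  position 14–17: bymm
  position 28–31: bymm
  position 51–54: bymm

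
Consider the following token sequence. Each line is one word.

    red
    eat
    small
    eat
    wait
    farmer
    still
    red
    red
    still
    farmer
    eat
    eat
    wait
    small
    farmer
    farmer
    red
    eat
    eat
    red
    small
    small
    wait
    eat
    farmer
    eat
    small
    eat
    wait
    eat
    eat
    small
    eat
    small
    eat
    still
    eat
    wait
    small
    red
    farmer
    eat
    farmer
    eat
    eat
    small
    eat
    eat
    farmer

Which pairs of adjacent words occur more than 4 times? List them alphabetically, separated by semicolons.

Bigram counts meeting the condition (more than 4 times):
  eat eat: 5
  eat small: 5
  small eat: 5

eat eat; eat small; small eat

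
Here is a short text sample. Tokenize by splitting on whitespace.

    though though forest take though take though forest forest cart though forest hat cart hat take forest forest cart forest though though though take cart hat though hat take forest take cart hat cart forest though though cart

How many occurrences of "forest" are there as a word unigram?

Scanning the 38 tokens for "forest":
  position 3: forest
  position 8: forest
  position 9: forest
  position 12: forest
  position 17: forest
  position 18: forest
  position 20: forest
  position 30: forest
  position 35: forest

9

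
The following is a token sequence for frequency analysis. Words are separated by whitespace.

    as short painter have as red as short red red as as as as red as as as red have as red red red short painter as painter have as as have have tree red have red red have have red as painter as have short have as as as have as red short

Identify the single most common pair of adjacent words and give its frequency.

Bigram frequencies (highest first):
  as as: 8
  have as: 5
  as red: 5
  red as: 4
  red red: 4
  red have: 3
  … (14 more, each ≤ 3)

"as as", 8 times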